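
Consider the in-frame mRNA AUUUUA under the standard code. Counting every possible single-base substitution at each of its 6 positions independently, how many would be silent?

Codon 1 (AUU, Ile): 2 synonymous substitutions.
Codon 2 (UUA, Leu): 2 synonymous substitutions.
Total: 2 + 2 = 4.

4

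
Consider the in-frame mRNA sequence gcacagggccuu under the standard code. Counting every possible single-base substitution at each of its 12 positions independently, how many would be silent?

Codon 1 (GCA, Ala): 3 synonymous substitutions.
Codon 2 (CAG, Gln): 1 synonymous substitution.
Codon 3 (GGC, Gly): 3 synonymous substitutions.
Codon 4 (CUU, Leu): 3 synonymous substitutions.
Total: 3 + 1 + 3 + 3 = 10.

10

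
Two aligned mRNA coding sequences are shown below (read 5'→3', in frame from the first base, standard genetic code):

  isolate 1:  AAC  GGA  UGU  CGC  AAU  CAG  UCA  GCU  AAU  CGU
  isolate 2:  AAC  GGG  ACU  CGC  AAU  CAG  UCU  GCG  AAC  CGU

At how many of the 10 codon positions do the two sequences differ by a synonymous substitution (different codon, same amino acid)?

4

Codon 1: AAC Asn / AAC Asn — identical.
Codon 2: GGA Gly / GGG Gly — synonymous.
Codon 3: UGU Cys / ACU Thr — nonsynonymous.
Codon 4: CGC Arg / CGC Arg — identical.
Codon 5: AAU Asn / AAU Asn — identical.
Codon 6: CAG Gln / CAG Gln — identical.
Codon 7: UCA Ser / UCU Ser — synonymous.
Codon 8: GCU Ala / GCG Ala — synonymous.
Codon 9: AAU Asn / AAC Asn — synonymous.
Codon 10: CGU Arg / CGU Arg — identical.
Synonymous differences: 4.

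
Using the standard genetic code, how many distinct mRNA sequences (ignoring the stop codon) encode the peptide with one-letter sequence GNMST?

Gly: 4 codons.
Asn: 2 codons.
Met: 1 codon.
Ser: 6 codons.
Thr: 4 codons.
4 × 2 × 1 × 6 × 4 = 192.

192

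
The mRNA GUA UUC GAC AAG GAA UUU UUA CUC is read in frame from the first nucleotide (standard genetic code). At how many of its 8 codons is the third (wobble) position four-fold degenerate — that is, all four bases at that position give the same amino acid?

2

Codon 1 GUA (Val): third position 4-fold.
Codon 2 UUC (Phe): third position 2-fold.
Codon 3 GAC (Asp): third position 2-fold.
Codon 4 AAG (Lys): third position 2-fold.
Codon 5 GAA (Glu): third position 2-fold.
Codon 6 UUU (Phe): third position 2-fold.
Codon 7 UUA (Leu): third position 2-fold.
Codon 8 CUC (Leu): third position 4-fold.
Four-fold degenerate third positions: 2.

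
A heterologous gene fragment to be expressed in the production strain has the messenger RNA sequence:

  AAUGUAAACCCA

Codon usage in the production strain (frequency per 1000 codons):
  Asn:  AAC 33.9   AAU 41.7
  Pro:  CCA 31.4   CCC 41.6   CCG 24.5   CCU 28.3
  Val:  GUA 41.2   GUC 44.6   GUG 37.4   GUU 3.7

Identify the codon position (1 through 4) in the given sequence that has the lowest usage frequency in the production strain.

4

Codon 1 AAU (Asn): 41.7 per 1000.
Codon 2 GUA (Val): 41.2 per 1000.
Codon 3 AAC (Asn): 33.9 per 1000.
Codon 4 CCA (Pro): 31.4 per 1000.
Lowest frequency is 31.4 at codon 4.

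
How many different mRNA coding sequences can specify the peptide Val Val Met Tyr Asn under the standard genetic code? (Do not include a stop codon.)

64

Val: 4 codons.
Val: 4 codons.
Met: 1 codon.
Tyr: 2 codons.
Asn: 2 codons.
4 × 4 × 1 × 2 × 2 = 64.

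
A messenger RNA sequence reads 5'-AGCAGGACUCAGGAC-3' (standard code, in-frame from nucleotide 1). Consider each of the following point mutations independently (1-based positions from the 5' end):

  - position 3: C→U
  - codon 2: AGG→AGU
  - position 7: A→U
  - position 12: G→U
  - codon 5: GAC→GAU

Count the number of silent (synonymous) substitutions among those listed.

2

Codon 1: AGC (Ser) → AGU (Ser) — synonymous.
Codon 2: AGG (Arg) → AGU (Ser) — missense.
Codon 3: ACU (Thr) → UCU (Ser) — missense.
Codon 4: CAG (Gln) → CAU (His) — missense.
Codon 5: GAC (Asp) → GAU (Asp) — synonymous.
Synonymous: 2 of 5.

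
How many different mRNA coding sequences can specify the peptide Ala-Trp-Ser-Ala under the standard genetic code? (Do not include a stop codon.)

Ala: 4 codons.
Trp: 1 codon.
Ser: 6 codons.
Ala: 4 codons.
4 × 1 × 6 × 4 = 96.

96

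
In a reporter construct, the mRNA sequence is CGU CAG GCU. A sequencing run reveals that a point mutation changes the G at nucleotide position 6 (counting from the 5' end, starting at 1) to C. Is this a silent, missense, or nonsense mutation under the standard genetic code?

Position 6 falls in codon 2: CAG → Gln.
After the substitution the codon is CAC → His.
Gln ≠ His, so this is a missense mutation.

missense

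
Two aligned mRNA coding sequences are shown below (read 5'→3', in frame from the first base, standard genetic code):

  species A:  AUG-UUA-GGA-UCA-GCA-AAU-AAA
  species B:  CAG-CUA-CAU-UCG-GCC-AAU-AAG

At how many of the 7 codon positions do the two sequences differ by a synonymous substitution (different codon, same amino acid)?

Codon 1: AUG Met / CAG Gln — nonsynonymous.
Codon 2: UUA Leu / CUA Leu — synonymous.
Codon 3: GGA Gly / CAU His — nonsynonymous.
Codon 4: UCA Ser / UCG Ser — synonymous.
Codon 5: GCA Ala / GCC Ala — synonymous.
Codon 6: AAU Asn / AAU Asn — identical.
Codon 7: AAA Lys / AAG Lys — synonymous.
Synonymous differences: 4.

4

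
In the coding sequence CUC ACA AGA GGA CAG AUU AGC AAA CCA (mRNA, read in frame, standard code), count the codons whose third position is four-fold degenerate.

Codon 1 CUC (Leu): third position 4-fold.
Codon 2 ACA (Thr): third position 4-fold.
Codon 3 AGA (Arg): third position 2-fold.
Codon 4 GGA (Gly): third position 4-fold.
Codon 5 CAG (Gln): third position 2-fold.
Codon 6 AUU (Ile): third position 3-fold.
Codon 7 AGC (Ser): third position 2-fold.
Codon 8 AAA (Lys): third position 2-fold.
Codon 9 CCA (Pro): third position 4-fold.
Four-fold degenerate third positions: 4.

4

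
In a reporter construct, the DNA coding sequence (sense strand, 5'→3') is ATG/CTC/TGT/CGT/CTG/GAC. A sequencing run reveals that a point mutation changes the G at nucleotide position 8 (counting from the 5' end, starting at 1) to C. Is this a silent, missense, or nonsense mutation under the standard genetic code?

missense

Position 8 falls in codon 3: TGT → Cys.
After the substitution the codon is TCT → Ser.
Cys ≠ Ser, so this is a missense mutation.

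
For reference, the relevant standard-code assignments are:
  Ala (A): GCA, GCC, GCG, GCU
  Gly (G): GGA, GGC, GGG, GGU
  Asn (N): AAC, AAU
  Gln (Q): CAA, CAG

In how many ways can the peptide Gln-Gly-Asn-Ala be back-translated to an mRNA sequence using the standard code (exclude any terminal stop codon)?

64

Gln: 2 codons.
Gly: 4 codons.
Asn: 2 codons.
Ala: 4 codons.
2 × 4 × 2 × 4 = 64.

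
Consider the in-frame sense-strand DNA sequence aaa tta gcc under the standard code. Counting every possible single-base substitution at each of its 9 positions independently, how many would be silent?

Codon 1 (AAA, Lys): 1 synonymous substitution.
Codon 2 (TTA, Leu): 2 synonymous substitutions.
Codon 3 (GCC, Ala): 3 synonymous substitutions.
Total: 1 + 2 + 3 = 6.

6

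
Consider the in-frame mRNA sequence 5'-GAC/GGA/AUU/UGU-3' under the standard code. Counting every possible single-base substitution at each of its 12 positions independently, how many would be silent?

7

Codon 1 (GAC, Asp): 1 synonymous substitution.
Codon 2 (GGA, Gly): 3 synonymous substitutions.
Codon 3 (AUU, Ile): 2 synonymous substitutions.
Codon 4 (UGU, Cys): 1 synonymous substitution.
Total: 1 + 3 + 2 + 1 = 7.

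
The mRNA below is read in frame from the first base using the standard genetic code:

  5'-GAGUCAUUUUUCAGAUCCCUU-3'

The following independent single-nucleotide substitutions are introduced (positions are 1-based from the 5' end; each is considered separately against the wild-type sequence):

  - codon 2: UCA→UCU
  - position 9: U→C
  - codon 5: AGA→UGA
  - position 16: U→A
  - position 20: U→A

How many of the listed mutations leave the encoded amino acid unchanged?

2

Codon 2: UCA (Ser) → UCU (Ser) — synonymous.
Codon 3: UUU (Phe) → UUC (Phe) — synonymous.
Codon 5: AGA (Arg) → UGA (Stop) — nonsense.
Codon 6: UCC (Ser) → ACC (Thr) — missense.
Codon 7: CUU (Leu) → CAU (His) — missense.
Synonymous: 2 of 5.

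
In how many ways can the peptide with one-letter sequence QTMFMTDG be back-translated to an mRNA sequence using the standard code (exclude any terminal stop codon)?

Gln: 2 codons.
Thr: 4 codons.
Met: 1 codon.
Phe: 2 codons.
Met: 1 codon.
Thr: 4 codons.
Asp: 2 codons.
Gly: 4 codons.
2 × 4 × 1 × 2 × 1 × 4 × 2 × 4 = 512.

512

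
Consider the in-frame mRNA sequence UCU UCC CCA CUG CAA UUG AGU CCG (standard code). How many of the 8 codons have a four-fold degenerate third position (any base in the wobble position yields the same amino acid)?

5

Codon 1 UCU (Ser): third position 4-fold.
Codon 2 UCC (Ser): third position 4-fold.
Codon 3 CCA (Pro): third position 4-fold.
Codon 4 CUG (Leu): third position 4-fold.
Codon 5 CAA (Gln): third position 2-fold.
Codon 6 UUG (Leu): third position 2-fold.
Codon 7 AGU (Ser): third position 2-fold.
Codon 8 CCG (Pro): third position 4-fold.
Four-fold degenerate third positions: 5.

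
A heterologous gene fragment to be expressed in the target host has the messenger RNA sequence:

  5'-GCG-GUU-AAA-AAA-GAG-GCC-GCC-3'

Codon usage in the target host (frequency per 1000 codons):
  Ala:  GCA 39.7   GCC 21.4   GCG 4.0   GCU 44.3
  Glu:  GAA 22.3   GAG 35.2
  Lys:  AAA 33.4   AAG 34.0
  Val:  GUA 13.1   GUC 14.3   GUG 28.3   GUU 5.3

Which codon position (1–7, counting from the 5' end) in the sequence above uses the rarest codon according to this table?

1

Codon 1 GCG (Ala): 4.0 per 1000.
Codon 2 GUU (Val): 5.3 per 1000.
Codon 3 AAA (Lys): 33.4 per 1000.
Codon 4 AAA (Lys): 33.4 per 1000.
Codon 5 GAG (Glu): 35.2 per 1000.
Codon 6 GCC (Ala): 21.4 per 1000.
Codon 7 GCC (Ala): 21.4 per 1000.
Lowest frequency is 4.0 at codon 1.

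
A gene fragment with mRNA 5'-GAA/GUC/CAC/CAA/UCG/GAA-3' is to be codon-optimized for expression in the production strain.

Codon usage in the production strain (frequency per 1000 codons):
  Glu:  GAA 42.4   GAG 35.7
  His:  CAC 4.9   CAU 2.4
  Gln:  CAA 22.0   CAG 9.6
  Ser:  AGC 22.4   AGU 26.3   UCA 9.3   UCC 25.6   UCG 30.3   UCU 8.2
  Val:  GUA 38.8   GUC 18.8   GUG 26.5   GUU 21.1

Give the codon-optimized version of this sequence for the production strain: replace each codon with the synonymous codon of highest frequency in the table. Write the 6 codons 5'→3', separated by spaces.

Codon 1 (Glu): best is GAA at 42.4.
Codon 2 (Val): best is GUA at 38.8.
Codon 3 (His): best is CAC at 4.9.
Codon 4 (Gln): best is CAA at 22.0.
Codon 5 (Ser): best is UCG at 30.3.
Codon 6 (Glu): best is GAA at 42.4.

GAA GUA CAC CAA UCG GAA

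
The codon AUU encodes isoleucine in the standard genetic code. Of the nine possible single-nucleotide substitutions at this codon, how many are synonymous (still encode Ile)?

2

Position 1: none → 0 synonymous.
Position 2: none → 0 synonymous.
Position 3: AUC, AUA → 2 synonymous.
Total: 0 + 0 + 2 = 2.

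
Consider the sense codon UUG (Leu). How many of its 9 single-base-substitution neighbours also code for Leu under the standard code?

Position 1: CUG → 1 synonymous.
Position 2: none → 0 synonymous.
Position 3: UUA → 1 synonymous.
Total: 1 + 0 + 1 = 2.

2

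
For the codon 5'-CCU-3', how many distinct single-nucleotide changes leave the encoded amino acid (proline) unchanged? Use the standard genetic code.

Position 1: none → 0 synonymous.
Position 2: none → 0 synonymous.
Position 3: CCC, CCA, CCG → 3 synonymous.
Total: 0 + 0 + 3 = 3.

3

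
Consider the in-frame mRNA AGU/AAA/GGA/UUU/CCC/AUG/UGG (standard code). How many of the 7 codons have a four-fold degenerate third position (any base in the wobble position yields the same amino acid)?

Codon 1 AGU (Ser): third position 2-fold.
Codon 2 AAA (Lys): third position 2-fold.
Codon 3 GGA (Gly): third position 4-fold.
Codon 4 UUU (Phe): third position 2-fold.
Codon 5 CCC (Pro): third position 4-fold.
Codon 6 AUG (Met): third position 1-fold.
Codon 7 UGG (Trp): third position 1-fold.
Four-fold degenerate third positions: 2.

2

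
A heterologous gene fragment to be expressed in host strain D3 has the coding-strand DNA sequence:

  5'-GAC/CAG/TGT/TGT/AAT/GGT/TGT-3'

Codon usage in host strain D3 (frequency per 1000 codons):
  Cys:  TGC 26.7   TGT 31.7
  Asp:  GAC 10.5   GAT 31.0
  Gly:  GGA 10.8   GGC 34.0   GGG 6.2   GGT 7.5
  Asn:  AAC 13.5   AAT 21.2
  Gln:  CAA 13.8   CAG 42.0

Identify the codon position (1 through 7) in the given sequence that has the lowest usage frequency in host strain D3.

Codon 1 GAC (Asp): 10.5 per 1000.
Codon 2 CAG (Gln): 42.0 per 1000.
Codon 3 TGT (Cys): 31.7 per 1000.
Codon 4 TGT (Cys): 31.7 per 1000.
Codon 5 AAT (Asn): 21.2 per 1000.
Codon 6 GGT (Gly): 7.5 per 1000.
Codon 7 TGT (Cys): 31.7 per 1000.
Lowest frequency is 7.5 at codon 6.

6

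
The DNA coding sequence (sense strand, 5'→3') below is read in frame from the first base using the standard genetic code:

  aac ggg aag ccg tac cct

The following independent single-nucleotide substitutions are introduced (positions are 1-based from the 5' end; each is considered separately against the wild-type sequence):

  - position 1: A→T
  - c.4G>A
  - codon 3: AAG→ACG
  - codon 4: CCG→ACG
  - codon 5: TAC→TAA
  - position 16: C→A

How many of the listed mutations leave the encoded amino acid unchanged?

0

Codon 1: AAC (Asn) → TAC (Tyr) — missense.
Codon 2: GGG (Gly) → AGG (Arg) — missense.
Codon 3: AAG (Lys) → ACG (Thr) — missense.
Codon 4: CCG (Pro) → ACG (Thr) — missense.
Codon 5: TAC (Tyr) → TAA (Stop) — nonsense.
Codon 6: CCT (Pro) → ACT (Thr) — missense.
Synonymous: 0 of 6.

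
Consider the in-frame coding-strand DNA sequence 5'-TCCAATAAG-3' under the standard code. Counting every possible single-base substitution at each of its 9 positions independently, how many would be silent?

Codon 1 (TCC, Ser): 3 synonymous substitutions.
Codon 2 (AAT, Asn): 1 synonymous substitution.
Codon 3 (AAG, Lys): 1 synonymous substitution.
Total: 3 + 1 + 1 = 5.

5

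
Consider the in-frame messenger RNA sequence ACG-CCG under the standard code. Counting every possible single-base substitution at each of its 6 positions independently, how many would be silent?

6

Codon 1 (ACG, Thr): 3 synonymous substitutions.
Codon 2 (CCG, Pro): 3 synonymous substitutions.
Total: 3 + 3 = 6.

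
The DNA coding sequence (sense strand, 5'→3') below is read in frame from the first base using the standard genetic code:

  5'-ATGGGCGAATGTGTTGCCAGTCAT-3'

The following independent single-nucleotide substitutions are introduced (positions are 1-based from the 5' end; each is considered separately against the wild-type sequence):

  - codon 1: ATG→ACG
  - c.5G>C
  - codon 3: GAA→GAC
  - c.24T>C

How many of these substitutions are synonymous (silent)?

1

Codon 1: ATG (Met) → ACG (Thr) — missense.
Codon 2: GGC (Gly) → GCC (Ala) — missense.
Codon 3: GAA (Glu) → GAC (Asp) — missense.
Codon 8: CAT (His) → CAC (His) — synonymous.
Synonymous: 1 of 4.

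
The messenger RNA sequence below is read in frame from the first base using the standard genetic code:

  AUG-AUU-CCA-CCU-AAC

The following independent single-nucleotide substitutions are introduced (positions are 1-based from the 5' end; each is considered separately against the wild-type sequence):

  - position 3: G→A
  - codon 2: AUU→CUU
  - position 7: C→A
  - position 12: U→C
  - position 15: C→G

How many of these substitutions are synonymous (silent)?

1

Codon 1: AUG (Met) → AUA (Ile) — missense.
Codon 2: AUU (Ile) → CUU (Leu) — missense.
Codon 3: CCA (Pro) → ACA (Thr) — missense.
Codon 4: CCU (Pro) → CCC (Pro) — synonymous.
Codon 5: AAC (Asn) → AAG (Lys) — missense.
Synonymous: 1 of 5.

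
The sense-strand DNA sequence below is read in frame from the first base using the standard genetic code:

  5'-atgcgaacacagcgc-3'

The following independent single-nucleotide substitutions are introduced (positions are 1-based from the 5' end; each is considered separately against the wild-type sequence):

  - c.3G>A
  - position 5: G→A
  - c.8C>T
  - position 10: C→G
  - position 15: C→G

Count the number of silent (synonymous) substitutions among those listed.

1

Codon 1: ATG (Met) → ATA (Ile) — missense.
Codon 2: CGA (Arg) → CAA (Gln) — missense.
Codon 3: ACA (Thr) → ATA (Ile) — missense.
Codon 4: CAG (Gln) → GAG (Glu) — missense.
Codon 5: CGC (Arg) → CGG (Arg) — synonymous.
Synonymous: 1 of 5.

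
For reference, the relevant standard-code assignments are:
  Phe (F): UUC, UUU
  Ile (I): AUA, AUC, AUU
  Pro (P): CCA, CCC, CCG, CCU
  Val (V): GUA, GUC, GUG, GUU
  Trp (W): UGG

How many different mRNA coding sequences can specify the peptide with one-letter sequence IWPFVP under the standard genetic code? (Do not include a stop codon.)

Ile: 3 codons.
Trp: 1 codon.
Pro: 4 codons.
Phe: 2 codons.
Val: 4 codons.
Pro: 4 codons.
3 × 1 × 4 × 2 × 4 × 4 = 384.

384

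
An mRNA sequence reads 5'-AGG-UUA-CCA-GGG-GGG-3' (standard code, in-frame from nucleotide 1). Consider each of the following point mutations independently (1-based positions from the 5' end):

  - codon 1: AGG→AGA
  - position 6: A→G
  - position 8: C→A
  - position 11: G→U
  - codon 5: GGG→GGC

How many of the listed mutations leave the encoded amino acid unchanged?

Codon 1: AGG (Arg) → AGA (Arg) — synonymous.
Codon 2: UUA (Leu) → UUG (Leu) — synonymous.
Codon 3: CCA (Pro) → CAA (Gln) — missense.
Codon 4: GGG (Gly) → GUG (Val) — missense.
Codon 5: GGG (Gly) → GGC (Gly) — synonymous.
Synonymous: 3 of 5.

3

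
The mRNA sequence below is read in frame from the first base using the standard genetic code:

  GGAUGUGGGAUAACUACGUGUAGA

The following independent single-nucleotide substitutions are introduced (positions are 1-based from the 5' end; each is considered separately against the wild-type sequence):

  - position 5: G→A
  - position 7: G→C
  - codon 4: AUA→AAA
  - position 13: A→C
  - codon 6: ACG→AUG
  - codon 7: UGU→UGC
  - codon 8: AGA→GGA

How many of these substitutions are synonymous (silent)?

1

Codon 2: UGU (Cys) → UAU (Tyr) — missense.
Codon 3: GGG (Gly) → CGG (Arg) — missense.
Codon 4: AUA (Ile) → AAA (Lys) — missense.
Codon 5: ACU (Thr) → CCU (Pro) — missense.
Codon 6: ACG (Thr) → AUG (Met) — missense.
Codon 7: UGU (Cys) → UGC (Cys) — synonymous.
Codon 8: AGA (Arg) → GGA (Gly) — missense.
Synonymous: 1 of 7.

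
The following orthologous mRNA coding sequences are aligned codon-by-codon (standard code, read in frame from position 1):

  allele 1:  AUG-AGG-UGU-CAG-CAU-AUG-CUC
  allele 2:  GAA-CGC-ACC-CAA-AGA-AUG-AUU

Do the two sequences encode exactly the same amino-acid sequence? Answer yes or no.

no

Codon 1: AUG Met / GAA Glu — nonsynonymous.
Codon 2: AGG Arg / CGC Arg — synonymous.
Codon 3: UGU Cys / ACC Thr — nonsynonymous.
Codon 4: CAG Gln / CAA Gln — synonymous.
Codon 5: CAU His / AGA Arg — nonsynonymous.
Codon 6: AUG Met / AUG Met — identical.
Codon 7: CUC Leu / AUU Ile — nonsynonymous.
Nonsynonymous differences: 4 → different protein.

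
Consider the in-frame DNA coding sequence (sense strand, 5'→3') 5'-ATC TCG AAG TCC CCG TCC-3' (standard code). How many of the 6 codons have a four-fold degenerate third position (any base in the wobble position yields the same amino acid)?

Codon 1 ATC (Ile): third position 3-fold.
Codon 2 TCG (Ser): third position 4-fold.
Codon 3 AAG (Lys): third position 2-fold.
Codon 4 TCC (Ser): third position 4-fold.
Codon 5 CCG (Pro): third position 4-fold.
Codon 6 TCC (Ser): third position 4-fold.
Four-fold degenerate third positions: 4.

4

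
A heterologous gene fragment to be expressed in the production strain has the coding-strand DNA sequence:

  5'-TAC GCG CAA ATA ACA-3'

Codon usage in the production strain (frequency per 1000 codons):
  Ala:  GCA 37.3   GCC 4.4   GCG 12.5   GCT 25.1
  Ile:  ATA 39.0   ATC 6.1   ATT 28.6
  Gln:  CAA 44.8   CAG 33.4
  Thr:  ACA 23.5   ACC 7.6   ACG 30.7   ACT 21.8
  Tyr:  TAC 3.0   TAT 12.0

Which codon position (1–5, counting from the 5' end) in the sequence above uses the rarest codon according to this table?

1

Codon 1 TAC (Tyr): 3.0 per 1000.
Codon 2 GCG (Ala): 12.5 per 1000.
Codon 3 CAA (Gln): 44.8 per 1000.
Codon 4 ATA (Ile): 39.0 per 1000.
Codon 5 ACA (Thr): 23.5 per 1000.
Lowest frequency is 3.0 at codon 1.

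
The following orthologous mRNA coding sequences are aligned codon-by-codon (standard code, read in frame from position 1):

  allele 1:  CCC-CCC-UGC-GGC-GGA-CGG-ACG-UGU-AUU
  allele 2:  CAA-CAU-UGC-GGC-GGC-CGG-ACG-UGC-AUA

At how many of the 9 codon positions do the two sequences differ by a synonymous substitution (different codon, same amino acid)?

3

Codon 1: CCC Pro / CAA Gln — nonsynonymous.
Codon 2: CCC Pro / CAU His — nonsynonymous.
Codon 3: UGC Cys / UGC Cys — identical.
Codon 4: GGC Gly / GGC Gly — identical.
Codon 5: GGA Gly / GGC Gly — synonymous.
Codon 6: CGG Arg / CGG Arg — identical.
Codon 7: ACG Thr / ACG Thr — identical.
Codon 8: UGU Cys / UGC Cys — synonymous.
Codon 9: AUU Ile / AUA Ile — synonymous.
Synonymous differences: 3.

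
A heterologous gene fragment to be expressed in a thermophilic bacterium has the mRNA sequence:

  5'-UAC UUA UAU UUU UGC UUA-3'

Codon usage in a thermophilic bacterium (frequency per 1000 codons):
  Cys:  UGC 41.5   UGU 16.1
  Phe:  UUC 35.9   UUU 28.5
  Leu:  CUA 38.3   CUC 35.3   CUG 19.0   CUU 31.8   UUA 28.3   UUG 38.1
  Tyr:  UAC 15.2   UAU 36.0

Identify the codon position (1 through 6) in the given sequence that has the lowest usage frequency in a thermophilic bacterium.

1

Codon 1 UAC (Tyr): 15.2 per 1000.
Codon 2 UUA (Leu): 28.3 per 1000.
Codon 3 UAU (Tyr): 36.0 per 1000.
Codon 4 UUU (Phe): 28.5 per 1000.
Codon 5 UGC (Cys): 41.5 per 1000.
Codon 6 UUA (Leu): 28.3 per 1000.
Lowest frequency is 15.2 at codon 1.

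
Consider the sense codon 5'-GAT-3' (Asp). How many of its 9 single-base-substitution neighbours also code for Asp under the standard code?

1

Position 1: none → 0 synonymous.
Position 2: none → 0 synonymous.
Position 3: GAC → 1 synonymous.
Total: 0 + 0 + 1 = 1.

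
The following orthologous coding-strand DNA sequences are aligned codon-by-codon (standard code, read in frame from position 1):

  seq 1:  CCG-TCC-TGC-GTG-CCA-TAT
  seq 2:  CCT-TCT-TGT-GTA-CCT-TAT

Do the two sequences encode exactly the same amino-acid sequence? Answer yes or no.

yes

Codon 1: CCG Pro / CCT Pro — synonymous.
Codon 2: TCC Ser / TCT Ser — synonymous.
Codon 3: TGC Cys / TGT Cys — synonymous.
Codon 4: GTG Val / GTA Val — synonymous.
Codon 5: CCA Pro / CCT Pro — synonymous.
Codon 6: TAT Tyr / TAT Tyr — identical.
Nonsynonymous differences: 0 → same protein.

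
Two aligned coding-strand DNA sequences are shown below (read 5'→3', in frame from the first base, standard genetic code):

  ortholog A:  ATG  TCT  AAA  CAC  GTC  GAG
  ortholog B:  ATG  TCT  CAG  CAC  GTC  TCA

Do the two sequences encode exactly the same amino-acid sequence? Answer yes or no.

no

Codon 1: ATG Met / ATG Met — identical.
Codon 2: TCT Ser / TCT Ser — identical.
Codon 3: AAA Lys / CAG Gln — nonsynonymous.
Codon 4: CAC His / CAC His — identical.
Codon 5: GTC Val / GTC Val — identical.
Codon 6: GAG Glu / TCA Ser — nonsynonymous.
Nonsynonymous differences: 2 → different protein.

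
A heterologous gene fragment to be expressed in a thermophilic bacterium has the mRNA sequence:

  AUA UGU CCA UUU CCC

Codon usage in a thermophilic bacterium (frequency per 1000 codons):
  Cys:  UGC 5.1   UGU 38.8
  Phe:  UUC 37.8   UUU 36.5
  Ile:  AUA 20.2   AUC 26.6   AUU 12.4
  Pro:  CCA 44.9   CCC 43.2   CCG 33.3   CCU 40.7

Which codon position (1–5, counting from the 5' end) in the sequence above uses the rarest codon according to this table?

Codon 1 AUA (Ile): 20.2 per 1000.
Codon 2 UGU (Cys): 38.8 per 1000.
Codon 3 CCA (Pro): 44.9 per 1000.
Codon 4 UUU (Phe): 36.5 per 1000.
Codon 5 CCC (Pro): 43.2 per 1000.
Lowest frequency is 20.2 at codon 1.

1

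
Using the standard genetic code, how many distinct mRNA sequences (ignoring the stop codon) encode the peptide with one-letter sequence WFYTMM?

16

Trp: 1 codon.
Phe: 2 codons.
Tyr: 2 codons.
Thr: 4 codons.
Met: 1 codon.
Met: 1 codon.
1 × 2 × 2 × 4 × 1 × 1 = 16.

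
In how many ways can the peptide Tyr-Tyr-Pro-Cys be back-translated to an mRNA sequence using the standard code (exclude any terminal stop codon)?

32

Tyr: 2 codons.
Tyr: 2 codons.
Pro: 4 codons.
Cys: 2 codons.
2 × 2 × 4 × 2 = 32.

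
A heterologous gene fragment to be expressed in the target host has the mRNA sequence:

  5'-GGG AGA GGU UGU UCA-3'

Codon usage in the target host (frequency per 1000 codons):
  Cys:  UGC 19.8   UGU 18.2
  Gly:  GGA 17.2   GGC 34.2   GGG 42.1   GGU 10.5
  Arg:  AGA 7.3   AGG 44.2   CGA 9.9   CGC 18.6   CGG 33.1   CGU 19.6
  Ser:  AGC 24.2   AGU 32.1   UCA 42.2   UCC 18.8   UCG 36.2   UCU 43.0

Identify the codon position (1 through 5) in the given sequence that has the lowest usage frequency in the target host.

2

Codon 1 GGG (Gly): 42.1 per 1000.
Codon 2 AGA (Arg): 7.3 per 1000.
Codon 3 GGU (Gly): 10.5 per 1000.
Codon 4 UGU (Cys): 18.2 per 1000.
Codon 5 UCA (Ser): 42.2 per 1000.
Lowest frequency is 7.3 at codon 2.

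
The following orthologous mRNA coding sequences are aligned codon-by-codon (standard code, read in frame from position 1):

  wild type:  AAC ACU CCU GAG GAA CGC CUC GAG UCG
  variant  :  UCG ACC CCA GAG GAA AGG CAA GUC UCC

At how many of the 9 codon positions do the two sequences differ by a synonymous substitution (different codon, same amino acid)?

4

Codon 1: AAC Asn / UCG Ser — nonsynonymous.
Codon 2: ACU Thr / ACC Thr — synonymous.
Codon 3: CCU Pro / CCA Pro — synonymous.
Codon 4: GAG Glu / GAG Glu — identical.
Codon 5: GAA Glu / GAA Glu — identical.
Codon 6: CGC Arg / AGG Arg — synonymous.
Codon 7: CUC Leu / CAA Gln — nonsynonymous.
Codon 8: GAG Glu / GUC Val — nonsynonymous.
Codon 9: UCG Ser / UCC Ser — synonymous.
Synonymous differences: 4.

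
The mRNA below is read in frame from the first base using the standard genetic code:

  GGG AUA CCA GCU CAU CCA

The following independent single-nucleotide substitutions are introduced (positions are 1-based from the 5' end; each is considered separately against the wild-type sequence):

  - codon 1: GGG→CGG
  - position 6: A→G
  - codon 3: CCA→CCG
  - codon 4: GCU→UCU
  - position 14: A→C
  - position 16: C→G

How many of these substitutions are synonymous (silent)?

1

Codon 1: GGG (Gly) → CGG (Arg) — missense.
Codon 2: AUA (Ile) → AUG (Met) — missense.
Codon 3: CCA (Pro) → CCG (Pro) — synonymous.
Codon 4: GCU (Ala) → UCU (Ser) — missense.
Codon 5: CAU (His) → CCU (Pro) — missense.
Codon 6: CCA (Pro) → GCA (Ala) — missense.
Synonymous: 1 of 6.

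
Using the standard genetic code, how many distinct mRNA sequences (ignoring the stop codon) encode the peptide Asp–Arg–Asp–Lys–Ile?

144

Asp: 2 codons.
Arg: 6 codons.
Asp: 2 codons.
Lys: 2 codons.
Ile: 3 codons.
2 × 6 × 2 × 2 × 3 = 144.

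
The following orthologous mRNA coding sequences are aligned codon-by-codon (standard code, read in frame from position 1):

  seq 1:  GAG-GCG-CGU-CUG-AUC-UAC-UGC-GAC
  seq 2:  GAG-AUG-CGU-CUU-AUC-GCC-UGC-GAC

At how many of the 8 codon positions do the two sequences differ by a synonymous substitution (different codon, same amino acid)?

1

Codon 1: GAG Glu / GAG Glu — identical.
Codon 2: GCG Ala / AUG Met — nonsynonymous.
Codon 3: CGU Arg / CGU Arg — identical.
Codon 4: CUG Leu / CUU Leu — synonymous.
Codon 5: AUC Ile / AUC Ile — identical.
Codon 6: UAC Tyr / GCC Ala — nonsynonymous.
Codon 7: UGC Cys / UGC Cys — identical.
Codon 8: GAC Asp / GAC Asp — identical.
Synonymous differences: 1.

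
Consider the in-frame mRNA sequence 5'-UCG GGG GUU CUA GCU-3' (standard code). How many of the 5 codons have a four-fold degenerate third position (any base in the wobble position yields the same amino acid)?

5

Codon 1 UCG (Ser): third position 4-fold.
Codon 2 GGG (Gly): third position 4-fold.
Codon 3 GUU (Val): third position 4-fold.
Codon 4 CUA (Leu): third position 4-fold.
Codon 5 GCU (Ala): third position 4-fold.
Four-fold degenerate third positions: 5.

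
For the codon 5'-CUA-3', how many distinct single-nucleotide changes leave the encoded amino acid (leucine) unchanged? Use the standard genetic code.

Position 1: UUA → 1 synonymous.
Position 2: none → 0 synonymous.
Position 3: CUU, CUC, CUG → 3 synonymous.
Total: 1 + 0 + 3 = 4.

4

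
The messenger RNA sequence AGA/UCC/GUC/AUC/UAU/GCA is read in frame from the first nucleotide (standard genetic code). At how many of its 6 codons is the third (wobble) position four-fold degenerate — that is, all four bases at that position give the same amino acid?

Codon 1 AGA (Arg): third position 2-fold.
Codon 2 UCC (Ser): third position 4-fold.
Codon 3 GUC (Val): third position 4-fold.
Codon 4 AUC (Ile): third position 3-fold.
Codon 5 UAU (Tyr): third position 2-fold.
Codon 6 GCA (Ala): third position 4-fold.
Four-fold degenerate third positions: 3.

3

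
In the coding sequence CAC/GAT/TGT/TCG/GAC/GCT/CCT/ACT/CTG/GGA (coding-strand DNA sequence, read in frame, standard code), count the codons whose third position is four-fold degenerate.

Codon 1 CAC (His): third position 2-fold.
Codon 2 GAT (Asp): third position 2-fold.
Codon 3 TGT (Cys): third position 2-fold.
Codon 4 TCG (Ser): third position 4-fold.
Codon 5 GAC (Asp): third position 2-fold.
Codon 6 GCT (Ala): third position 4-fold.
Codon 7 CCT (Pro): third position 4-fold.
Codon 8 ACT (Thr): third position 4-fold.
Codon 9 CTG (Leu): third position 4-fold.
Codon 10 GGA (Gly): third position 4-fold.
Four-fold degenerate third positions: 6.

6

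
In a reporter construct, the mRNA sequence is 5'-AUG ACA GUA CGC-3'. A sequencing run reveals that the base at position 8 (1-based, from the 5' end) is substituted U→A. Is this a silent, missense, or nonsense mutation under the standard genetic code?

Position 8 falls in codon 3: GUA → Val.
After the substitution the codon is GAA → Glu.
Val ≠ Glu, so this is a missense mutation.

missense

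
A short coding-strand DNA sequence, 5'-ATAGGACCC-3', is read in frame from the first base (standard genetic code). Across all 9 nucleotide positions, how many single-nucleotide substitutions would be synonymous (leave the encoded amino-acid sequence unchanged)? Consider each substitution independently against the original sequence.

8

Codon 1 (ATA, Ile): 2 synonymous substitutions.
Codon 2 (GGA, Gly): 3 synonymous substitutions.
Codon 3 (CCC, Pro): 3 synonymous substitutions.
Total: 2 + 3 + 3 = 8.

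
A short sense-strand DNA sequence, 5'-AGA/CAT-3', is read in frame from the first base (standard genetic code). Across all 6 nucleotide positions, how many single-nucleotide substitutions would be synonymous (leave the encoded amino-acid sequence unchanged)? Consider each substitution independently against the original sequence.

3

Codon 1 (AGA, Arg): 2 synonymous substitutions.
Codon 2 (CAT, His): 1 synonymous substitution.
Total: 2 + 1 = 3.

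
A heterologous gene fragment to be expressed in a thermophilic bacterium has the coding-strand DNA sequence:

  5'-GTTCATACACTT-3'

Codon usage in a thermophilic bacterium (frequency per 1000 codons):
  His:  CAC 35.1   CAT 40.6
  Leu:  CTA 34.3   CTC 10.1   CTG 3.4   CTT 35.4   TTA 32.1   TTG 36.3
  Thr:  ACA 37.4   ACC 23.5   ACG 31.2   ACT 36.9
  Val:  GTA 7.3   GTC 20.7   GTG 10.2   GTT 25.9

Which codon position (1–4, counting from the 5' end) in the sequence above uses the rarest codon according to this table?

1

Codon 1 GTT (Val): 25.9 per 1000.
Codon 2 CAT (His): 40.6 per 1000.
Codon 3 ACA (Thr): 37.4 per 1000.
Codon 4 CTT (Leu): 35.4 per 1000.
Lowest frequency is 25.9 at codon 1.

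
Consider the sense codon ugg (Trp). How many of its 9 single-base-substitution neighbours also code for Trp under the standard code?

Position 1: none → 0 synonymous.
Position 2: none → 0 synonymous.
Position 3: none → 0 synonymous.
Total: 0 + 0 + 0 = 0.

0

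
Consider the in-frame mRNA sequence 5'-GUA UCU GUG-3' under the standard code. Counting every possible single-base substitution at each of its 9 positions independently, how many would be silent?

9

Codon 1 (GUA, Val): 3 synonymous substitutions.
Codon 2 (UCU, Ser): 3 synonymous substitutions.
Codon 3 (GUG, Val): 3 synonymous substitutions.
Total: 3 + 3 + 3 = 9.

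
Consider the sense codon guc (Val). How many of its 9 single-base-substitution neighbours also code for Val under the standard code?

3

Position 1: none → 0 synonymous.
Position 2: none → 0 synonymous.
Position 3: GUU, GUA, GUG → 3 synonymous.
Total: 0 + 0 + 3 = 3.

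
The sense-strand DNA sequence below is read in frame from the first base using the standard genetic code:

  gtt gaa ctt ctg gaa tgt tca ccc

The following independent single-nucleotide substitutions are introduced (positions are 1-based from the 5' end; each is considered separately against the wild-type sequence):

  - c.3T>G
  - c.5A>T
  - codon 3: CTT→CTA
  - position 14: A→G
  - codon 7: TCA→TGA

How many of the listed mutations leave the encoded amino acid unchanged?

2

Codon 1: GTT (Val) → GTG (Val) — synonymous.
Codon 2: GAA (Glu) → GTA (Val) — missense.
Codon 3: CTT (Leu) → CTA (Leu) — synonymous.
Codon 5: GAA (Glu) → GGA (Gly) — missense.
Codon 7: TCA (Ser) → TGA (Stop) — nonsense.
Synonymous: 2 of 5.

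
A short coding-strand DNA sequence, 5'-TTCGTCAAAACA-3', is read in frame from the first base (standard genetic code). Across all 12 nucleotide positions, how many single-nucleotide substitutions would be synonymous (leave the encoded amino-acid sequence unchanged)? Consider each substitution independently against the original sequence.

8

Codon 1 (TTC, Phe): 1 synonymous substitution.
Codon 2 (GTC, Val): 3 synonymous substitutions.
Codon 3 (AAA, Lys): 1 synonymous substitution.
Codon 4 (ACA, Thr): 3 synonymous substitutions.
Total: 1 + 3 + 1 + 3 = 8.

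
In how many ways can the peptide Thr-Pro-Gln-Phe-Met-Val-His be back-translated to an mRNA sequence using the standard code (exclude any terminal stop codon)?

Thr: 4 codons.
Pro: 4 codons.
Gln: 2 codons.
Phe: 2 codons.
Met: 1 codon.
Val: 4 codons.
His: 2 codons.
4 × 4 × 2 × 2 × 1 × 4 × 2 = 512.

512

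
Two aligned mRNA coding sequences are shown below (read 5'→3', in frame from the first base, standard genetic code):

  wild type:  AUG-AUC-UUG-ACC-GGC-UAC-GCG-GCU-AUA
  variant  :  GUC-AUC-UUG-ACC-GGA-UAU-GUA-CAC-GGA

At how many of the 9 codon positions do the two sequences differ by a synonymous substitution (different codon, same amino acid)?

Codon 1: AUG Met / GUC Val — nonsynonymous.
Codon 2: AUC Ile / AUC Ile — identical.
Codon 3: UUG Leu / UUG Leu — identical.
Codon 4: ACC Thr / ACC Thr — identical.
Codon 5: GGC Gly / GGA Gly — synonymous.
Codon 6: UAC Tyr / UAU Tyr — synonymous.
Codon 7: GCG Ala / GUA Val — nonsynonymous.
Codon 8: GCU Ala / CAC His — nonsynonymous.
Codon 9: AUA Ile / GGA Gly — nonsynonymous.
Synonymous differences: 2.

2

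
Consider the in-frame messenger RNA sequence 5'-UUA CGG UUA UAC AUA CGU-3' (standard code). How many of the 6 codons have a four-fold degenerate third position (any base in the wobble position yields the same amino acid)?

2

Codon 1 UUA (Leu): third position 2-fold.
Codon 2 CGG (Arg): third position 4-fold.
Codon 3 UUA (Leu): third position 2-fold.
Codon 4 UAC (Tyr): third position 2-fold.
Codon 5 AUA (Ile): third position 3-fold.
Codon 6 CGU (Arg): third position 4-fold.
Four-fold degenerate third positions: 2.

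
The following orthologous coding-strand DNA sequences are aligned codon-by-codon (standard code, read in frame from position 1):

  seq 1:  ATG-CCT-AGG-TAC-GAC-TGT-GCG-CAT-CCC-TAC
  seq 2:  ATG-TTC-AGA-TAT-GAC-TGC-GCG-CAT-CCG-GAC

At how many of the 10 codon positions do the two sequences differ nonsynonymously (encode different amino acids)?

2

Codon 1: ATG Met / ATG Met — identical.
Codon 2: CCT Pro / TTC Phe — nonsynonymous.
Codon 3: AGG Arg / AGA Arg — synonymous.
Codon 4: TAC Tyr / TAT Tyr — synonymous.
Codon 5: GAC Asp / GAC Asp — identical.
Codon 6: TGT Cys / TGC Cys — synonymous.
Codon 7: GCG Ala / GCG Ala — identical.
Codon 8: CAT His / CAT His — identical.
Codon 9: CCC Pro / CCG Pro — synonymous.
Codon 10: TAC Tyr / GAC Asp — nonsynonymous.
Nonsynonymous differences: 2.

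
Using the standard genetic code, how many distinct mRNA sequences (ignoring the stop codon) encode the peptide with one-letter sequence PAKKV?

256

Pro: 4 codons.
Ala: 4 codons.
Lys: 2 codons.
Lys: 2 codons.
Val: 4 codons.
4 × 4 × 2 × 2 × 4 = 256.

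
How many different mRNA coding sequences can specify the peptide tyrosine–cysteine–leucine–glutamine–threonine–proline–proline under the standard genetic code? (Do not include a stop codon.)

3072

Tyr: 2 codons.
Cys: 2 codons.
Leu: 6 codons.
Gln: 2 codons.
Thr: 4 codons.
Pro: 4 codons.
Pro: 4 codons.
2 × 2 × 6 × 2 × 4 × 4 × 4 = 3072.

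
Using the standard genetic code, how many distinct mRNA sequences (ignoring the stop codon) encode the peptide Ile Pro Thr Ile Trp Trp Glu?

288

Ile: 3 codons.
Pro: 4 codons.
Thr: 4 codons.
Ile: 3 codons.
Trp: 1 codon.
Trp: 1 codon.
Glu: 2 codons.
3 × 4 × 4 × 3 × 1 × 1 × 2 = 288.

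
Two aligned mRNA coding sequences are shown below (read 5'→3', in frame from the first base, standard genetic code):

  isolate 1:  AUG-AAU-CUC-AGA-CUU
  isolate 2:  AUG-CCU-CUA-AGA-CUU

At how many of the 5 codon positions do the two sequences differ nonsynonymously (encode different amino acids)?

Codon 1: AUG Met / AUG Met — identical.
Codon 2: AAU Asn / CCU Pro — nonsynonymous.
Codon 3: CUC Leu / CUA Leu — synonymous.
Codon 4: AGA Arg / AGA Arg — identical.
Codon 5: CUU Leu / CUU Leu — identical.
Nonsynonymous differences: 1.

1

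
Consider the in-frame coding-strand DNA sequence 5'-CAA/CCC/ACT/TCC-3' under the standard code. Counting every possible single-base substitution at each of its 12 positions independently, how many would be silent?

Codon 1 (CAA, Gln): 1 synonymous substitution.
Codon 2 (CCC, Pro): 3 synonymous substitutions.
Codon 3 (ACT, Thr): 3 synonymous substitutions.
Codon 4 (TCC, Ser): 3 synonymous substitutions.
Total: 1 + 3 + 3 + 3 = 10.

10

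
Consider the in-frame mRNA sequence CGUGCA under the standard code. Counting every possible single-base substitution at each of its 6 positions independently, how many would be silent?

Codon 1 (CGU, Arg): 3 synonymous substitutions.
Codon 2 (GCA, Ala): 3 synonymous substitutions.
Total: 3 + 3 = 6.

6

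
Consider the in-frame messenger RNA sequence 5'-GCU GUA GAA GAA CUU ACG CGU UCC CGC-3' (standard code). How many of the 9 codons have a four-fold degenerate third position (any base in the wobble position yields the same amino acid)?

Codon 1 GCU (Ala): third position 4-fold.
Codon 2 GUA (Val): third position 4-fold.
Codon 3 GAA (Glu): third position 2-fold.
Codon 4 GAA (Glu): third position 2-fold.
Codon 5 CUU (Leu): third position 4-fold.
Codon 6 ACG (Thr): third position 4-fold.
Codon 7 CGU (Arg): third position 4-fold.
Codon 8 UCC (Ser): third position 4-fold.
Codon 9 CGC (Arg): third position 4-fold.
Four-fold degenerate third positions: 7.

7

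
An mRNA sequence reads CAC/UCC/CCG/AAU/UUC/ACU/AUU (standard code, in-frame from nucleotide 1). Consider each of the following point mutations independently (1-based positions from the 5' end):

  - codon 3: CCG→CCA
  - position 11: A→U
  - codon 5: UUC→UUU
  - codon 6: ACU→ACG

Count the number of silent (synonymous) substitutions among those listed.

3

Codon 3: CCG (Pro) → CCA (Pro) — synonymous.
Codon 4: AAU (Asn) → AUU (Ile) — missense.
Codon 5: UUC (Phe) → UUU (Phe) — synonymous.
Codon 6: ACU (Thr) → ACG (Thr) — synonymous.
Synonymous: 3 of 4.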